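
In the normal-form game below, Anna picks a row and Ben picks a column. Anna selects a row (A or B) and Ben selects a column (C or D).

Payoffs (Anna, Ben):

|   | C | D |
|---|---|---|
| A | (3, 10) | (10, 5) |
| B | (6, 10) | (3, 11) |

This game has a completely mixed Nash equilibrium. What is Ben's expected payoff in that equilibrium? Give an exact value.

First find p, the probability Anna plays A, from Ben's indifference between C and D: 10p + 10(1−p) = 5p + 11(1−p), giving p = 1/6.
Since Ben is indifferent in equilibrium, Ben's expected payoff equals the payoff from either column against (1/6, 5/6). Using C: 10(1/6) + 10(5/6) = 10.

10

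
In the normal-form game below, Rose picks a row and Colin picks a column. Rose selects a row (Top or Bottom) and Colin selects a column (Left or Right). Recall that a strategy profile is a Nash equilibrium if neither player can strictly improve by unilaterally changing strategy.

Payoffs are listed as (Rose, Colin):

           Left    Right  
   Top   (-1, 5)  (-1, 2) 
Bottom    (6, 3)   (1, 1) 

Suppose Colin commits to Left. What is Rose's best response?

Against Left, Rose earns -1 from Top and 6 from Bottom.
So Bottom is the best response.

Bottom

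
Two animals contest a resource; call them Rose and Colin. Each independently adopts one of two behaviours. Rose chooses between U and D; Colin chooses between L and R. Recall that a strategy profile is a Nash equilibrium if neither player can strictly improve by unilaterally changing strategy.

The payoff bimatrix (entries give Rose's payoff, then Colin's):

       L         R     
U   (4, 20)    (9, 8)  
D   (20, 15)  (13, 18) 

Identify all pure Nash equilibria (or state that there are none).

(U, L): Rose prefers D (20 > 4) — not an equilibrium.
(U, R): Rose prefers D (13 > 9); Colin prefers L (20 > 8) — not an equilibrium.
(D, L): Colin prefers R (18 > 15) — not an equilibrium.
(D, R): Rose gets 13 ≥ 9 from U, and Colin gets 18 ≥ 15 from L — Nash equilibrium.

(D, R)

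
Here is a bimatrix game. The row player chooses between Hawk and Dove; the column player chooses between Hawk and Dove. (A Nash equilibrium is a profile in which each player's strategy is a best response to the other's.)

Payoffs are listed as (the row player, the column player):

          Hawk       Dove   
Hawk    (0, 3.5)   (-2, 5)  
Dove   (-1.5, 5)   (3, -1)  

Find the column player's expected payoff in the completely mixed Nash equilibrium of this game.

First find p, the probability the row player plays Hawk, from the column player's indifference between Hawk and Dove: 3.5p + 5(1−p) = 5p − (1−p), giving p = 4/5.
Since the column player is indifferent in equilibrium, the column player's expected payoff equals the payoff from either column against (4/5, 1/5). Using Hawk: 3.5(4/5) + 5(1/5) = 19/5.

19/5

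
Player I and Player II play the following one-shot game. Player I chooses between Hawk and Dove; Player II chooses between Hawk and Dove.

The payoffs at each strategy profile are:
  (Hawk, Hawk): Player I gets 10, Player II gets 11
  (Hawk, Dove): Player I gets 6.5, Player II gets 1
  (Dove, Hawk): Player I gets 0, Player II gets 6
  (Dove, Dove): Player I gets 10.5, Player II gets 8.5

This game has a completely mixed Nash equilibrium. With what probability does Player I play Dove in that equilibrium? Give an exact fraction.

Let r be the probability that Player I plays Hawk. In a completely mixed equilibrium, Player II must be indifferent between Hawk and Dove.
Player II's expected payoff from Hawk is 11r + 6(1−r); from Dove it is r + 8.5(1−r).
Setting these equal: 5r + 6 = −7.5r + 8.5, so r = 1/5.
Therefore Player I plays Dove with probability 1 − 1/5 = 4/5.

4/5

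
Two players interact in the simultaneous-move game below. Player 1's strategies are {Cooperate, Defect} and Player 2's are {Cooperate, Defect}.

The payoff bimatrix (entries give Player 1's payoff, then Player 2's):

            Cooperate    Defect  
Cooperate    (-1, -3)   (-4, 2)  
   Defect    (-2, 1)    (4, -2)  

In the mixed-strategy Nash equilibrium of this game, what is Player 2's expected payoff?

-1/2

First find x, the probability Player 1 plays Cooperate, from Player 2's indifference between Cooperate and Defect: −3x + (1−x) = 2x − 2(1−x), giving x = 3/8.
Since Player 2 is indifferent in equilibrium, Player 2's expected payoff equals the payoff from either column against (3/8, 5/8). Using Cooperate: −3(3/8) + (5/8) = -1/2.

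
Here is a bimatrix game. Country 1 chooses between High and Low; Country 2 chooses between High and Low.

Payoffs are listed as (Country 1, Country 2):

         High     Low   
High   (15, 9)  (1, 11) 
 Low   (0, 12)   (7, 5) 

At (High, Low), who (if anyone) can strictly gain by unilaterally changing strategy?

Country 1

Country 1 at (High, Low) earns 1; deviating to Low yields 7 — a strict improvement.
Country 2 earns 11; deviating to High yields 9 — not better.
Only Country 1 has a strictly profitable deviation.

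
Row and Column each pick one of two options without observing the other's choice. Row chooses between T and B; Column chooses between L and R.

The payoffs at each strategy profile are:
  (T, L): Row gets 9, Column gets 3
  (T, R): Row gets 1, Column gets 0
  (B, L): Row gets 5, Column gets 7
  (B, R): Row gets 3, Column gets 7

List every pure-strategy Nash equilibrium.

(T, L) and (B, R)

(T, L): Row gets 9 ≥ 5 from B, and Column gets 3 ≥ 0 from R — Nash equilibrium.
(T, R): Row prefers B (3 > 1); Column prefers L (3 > 0) — not an equilibrium.
(B, L): Row prefers T (9 > 5) — not an equilibrium.
(B, R): Row gets 3 ≥ 1 from T, and Column gets 7 ≥ 7 from L — Nash equilibrium.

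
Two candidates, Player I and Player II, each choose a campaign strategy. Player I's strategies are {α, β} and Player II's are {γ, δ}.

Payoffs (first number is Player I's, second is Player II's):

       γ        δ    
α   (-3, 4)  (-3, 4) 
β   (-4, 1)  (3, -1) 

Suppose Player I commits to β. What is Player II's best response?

γ

Against β, Player II earns 1 from γ and -1 from δ.
So γ is the best response.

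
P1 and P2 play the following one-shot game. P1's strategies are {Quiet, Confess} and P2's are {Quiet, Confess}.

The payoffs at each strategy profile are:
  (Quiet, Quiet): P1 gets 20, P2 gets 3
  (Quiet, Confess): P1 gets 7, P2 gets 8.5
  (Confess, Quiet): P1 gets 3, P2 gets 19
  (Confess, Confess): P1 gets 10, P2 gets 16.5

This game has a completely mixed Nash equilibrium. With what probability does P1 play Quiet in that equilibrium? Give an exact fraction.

Let r be the probability that P1 plays Quiet. In a completely mixed equilibrium, P2 must be indifferent between Quiet and Confess.
P2's expected payoff from Quiet is 3r + 19(1−r); from Confess it is 8.5r + 16.5(1−r).
Setting these equal: −16r + 19 = −8r + 16.5, so r = 5/16.

5/16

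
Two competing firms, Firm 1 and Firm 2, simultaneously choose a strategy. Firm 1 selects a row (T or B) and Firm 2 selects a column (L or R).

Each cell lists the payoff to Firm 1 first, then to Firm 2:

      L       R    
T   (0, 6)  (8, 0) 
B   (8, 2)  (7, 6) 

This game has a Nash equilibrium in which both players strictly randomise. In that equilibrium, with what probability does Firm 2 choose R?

Let y be the probability that Firm 2 plays L. In a completely mixed equilibrium, Firm 1 must be indifferent between T and B.
Firm 1's expected payoff from T is 8(1−y); from B it is 8y + 7(1−y).
Setting these equal: −8y + 8 = y + 7, so y = 1/9.
Therefore Firm 2 plays R with probability 1 − 1/9 = 8/9.

8/9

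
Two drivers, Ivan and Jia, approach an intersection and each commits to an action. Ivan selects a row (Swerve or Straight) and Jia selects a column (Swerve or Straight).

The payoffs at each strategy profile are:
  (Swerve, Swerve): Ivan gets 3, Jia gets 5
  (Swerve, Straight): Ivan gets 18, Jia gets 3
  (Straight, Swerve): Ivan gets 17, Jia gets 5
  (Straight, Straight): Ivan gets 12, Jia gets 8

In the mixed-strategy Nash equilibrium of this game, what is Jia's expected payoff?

First find p, the probability Ivan plays Swerve, from Jia's indifference between Swerve and Straight: 5p + 5(1−p) = 3p + 8(1−p), giving p = 3/5.
Since Jia is indifferent in equilibrium, Jia's expected payoff equals the payoff from either column against (3/5, 2/5). Using Swerve: 5(3/5) + 5(2/5) = 5.

5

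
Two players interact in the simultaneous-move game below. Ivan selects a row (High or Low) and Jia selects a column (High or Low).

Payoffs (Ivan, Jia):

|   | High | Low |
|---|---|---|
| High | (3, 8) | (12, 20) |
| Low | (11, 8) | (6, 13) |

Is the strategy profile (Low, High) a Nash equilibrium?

No

At (Low, High), Ivan earns 11; switching to High would give 3, so Ivan has no profitable deviation.
Jia earns 8; switching to Low would give 13, so Jia would deviate.
Since at least one player can profitably deviate, this is not a Nash equilibrium.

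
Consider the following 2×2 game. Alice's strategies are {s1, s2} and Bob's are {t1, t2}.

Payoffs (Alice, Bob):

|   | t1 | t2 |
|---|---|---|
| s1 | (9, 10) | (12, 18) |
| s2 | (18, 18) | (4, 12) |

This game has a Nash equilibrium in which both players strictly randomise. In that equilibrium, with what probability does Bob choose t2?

Let y be the probability that Bob plays t1. In a completely mixed equilibrium, Alice must be indifferent between s1 and s2.
Alice's expected payoff from s1 is 9y + 12(1−y); from s2 it is 18y + 4(1−y).
Setting these equal: −3y + 12 = 14y + 4, so y = 8/17.
Therefore Bob plays t2 with probability 1 − 8/17 = 9/17.

9/17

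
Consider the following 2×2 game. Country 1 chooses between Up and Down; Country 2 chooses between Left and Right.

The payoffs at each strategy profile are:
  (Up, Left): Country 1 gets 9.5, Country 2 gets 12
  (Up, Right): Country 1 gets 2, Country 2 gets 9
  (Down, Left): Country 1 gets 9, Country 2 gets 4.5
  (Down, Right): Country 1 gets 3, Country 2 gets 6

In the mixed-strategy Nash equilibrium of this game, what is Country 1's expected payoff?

7

First find y, the probability Country 2 plays Left, from Country 1's indifference between Up and Down: 9.5y + 2(1−y) = 9y + 3(1−y), giving y = 2/3.
Since Country 1 is indifferent in equilibrium, Country 1's expected payoff equals the payoff from either row against (2/3, 1/3). Using Up: 9.5(2/3) + 2(1/3) = 7.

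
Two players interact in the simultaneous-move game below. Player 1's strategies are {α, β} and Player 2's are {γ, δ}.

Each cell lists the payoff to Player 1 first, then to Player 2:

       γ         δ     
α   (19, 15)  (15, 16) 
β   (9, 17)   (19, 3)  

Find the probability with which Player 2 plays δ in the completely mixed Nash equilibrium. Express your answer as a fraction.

Let y be the probability that Player 2 plays γ. In a completely mixed equilibrium, Player 1 must be indifferent between α and β.
Player 1's expected payoff from α is 19y + 15(1−y); from β it is 9y + 19(1−y).
Setting these equal: 4y + 15 = −10y + 19, so y = 2/7.
Therefore Player 2 plays δ with probability 1 − 2/7 = 5/7.

5/7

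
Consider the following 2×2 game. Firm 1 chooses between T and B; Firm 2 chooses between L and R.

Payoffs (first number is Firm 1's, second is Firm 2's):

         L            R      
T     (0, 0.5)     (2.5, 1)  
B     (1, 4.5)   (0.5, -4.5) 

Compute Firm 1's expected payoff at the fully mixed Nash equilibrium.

5/6

First find y, the probability Firm 2 plays L, from Firm 1's indifference between T and B: 2.5(1−y) = y + 0.5(1−y), giving y = 2/3.
Since Firm 1 is indifferent in equilibrium, Firm 1's expected payoff equals the payoff from either row against (2/3, 1/3). Using T: 2.5(1/3) = 5/6.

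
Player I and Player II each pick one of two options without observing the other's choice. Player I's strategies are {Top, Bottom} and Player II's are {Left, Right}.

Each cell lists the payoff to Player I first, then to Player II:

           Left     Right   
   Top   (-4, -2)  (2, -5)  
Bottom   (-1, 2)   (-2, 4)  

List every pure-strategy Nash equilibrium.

none

(Top, Left): Player I prefers Bottom (-1 > -4) — not an equilibrium.
(Top, Right): Player II prefers Left (-2 > -5) — not an equilibrium.
(Bottom, Left): Player II prefers Right (4 > 2) — not an equilibrium.
(Bottom, Right): Player I prefers Top (2 > -2) — not an equilibrium.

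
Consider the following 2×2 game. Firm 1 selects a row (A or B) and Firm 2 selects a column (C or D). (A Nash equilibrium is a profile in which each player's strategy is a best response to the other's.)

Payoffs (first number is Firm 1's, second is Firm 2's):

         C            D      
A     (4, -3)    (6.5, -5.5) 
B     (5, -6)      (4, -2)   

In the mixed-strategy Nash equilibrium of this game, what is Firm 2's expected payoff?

First find p, the probability Firm 1 plays A, from Firm 2's indifference between C and D: −3p − 6(1−p) = −5.5p − 2(1−p), giving p = 8/13.
Since Firm 2 is indifferent in equilibrium, Firm 2's expected payoff equals the payoff from either column against (8/13, 5/13). Using C: −3(8/13) − 6(5/13) = -54/13.

-54/13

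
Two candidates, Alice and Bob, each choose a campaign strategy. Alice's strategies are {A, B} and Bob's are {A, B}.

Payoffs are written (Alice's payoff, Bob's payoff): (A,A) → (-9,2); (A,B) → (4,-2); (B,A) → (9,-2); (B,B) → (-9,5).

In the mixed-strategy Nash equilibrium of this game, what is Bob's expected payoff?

6/11

First find p, the probability Alice plays A, from Bob's indifference between A and B: 2p − 2(1−p) = −2p + 5(1−p), giving p = 7/11.
Since Bob is indifferent in equilibrium, Bob's expected payoff equals the payoff from either column against (7/11, 4/11). Using A: 2(7/11) − 2(4/11) = 6/11.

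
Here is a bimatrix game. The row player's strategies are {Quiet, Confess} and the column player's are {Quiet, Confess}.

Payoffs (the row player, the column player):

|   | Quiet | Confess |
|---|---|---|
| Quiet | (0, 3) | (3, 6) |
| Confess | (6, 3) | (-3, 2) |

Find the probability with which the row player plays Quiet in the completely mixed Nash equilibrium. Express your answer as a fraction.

Let r be the probability that the row player plays Quiet. In a completely mixed equilibrium, the column player must be indifferent between Quiet and Confess.
The column player's expected payoff from Quiet is 3r + 3(1−r); from Confess it is 6r + 2(1−r).
Setting these equal: 3 = 4r + 2, so r = 1/4.

1/4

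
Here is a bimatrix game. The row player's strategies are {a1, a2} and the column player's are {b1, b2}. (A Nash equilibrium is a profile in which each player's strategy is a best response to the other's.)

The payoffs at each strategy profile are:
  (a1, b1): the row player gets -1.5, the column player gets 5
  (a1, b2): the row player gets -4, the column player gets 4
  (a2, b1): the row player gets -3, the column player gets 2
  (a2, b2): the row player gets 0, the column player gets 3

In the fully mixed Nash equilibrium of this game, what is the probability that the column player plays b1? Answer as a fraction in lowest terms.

8/11

Let q be the probability that the column player plays b1. In a completely mixed equilibrium, the row player must be indifferent between a1 and a2.
The row player's expected payoff from a1 is −1.5q − 4(1−q); from a2 it is −3q.
Setting these equal: 2.5q − 4 = −3q, so q = 8/11.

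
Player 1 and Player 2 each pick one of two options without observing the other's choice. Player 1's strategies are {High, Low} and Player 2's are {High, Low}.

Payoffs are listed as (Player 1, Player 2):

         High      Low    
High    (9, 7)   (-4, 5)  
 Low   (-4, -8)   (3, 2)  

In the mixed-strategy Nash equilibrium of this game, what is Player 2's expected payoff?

9/2

First find x, the probability Player 1 plays High, from Player 2's indifference between High and Low: 7x − 8(1−x) = 5x + 2(1−x), giving x = 5/6.
Since Player 2 is indifferent in equilibrium, Player 2's expected payoff equals the payoff from either column against (5/6, 1/6). Using High: 7(5/6) − 8(1/6) = 9/2.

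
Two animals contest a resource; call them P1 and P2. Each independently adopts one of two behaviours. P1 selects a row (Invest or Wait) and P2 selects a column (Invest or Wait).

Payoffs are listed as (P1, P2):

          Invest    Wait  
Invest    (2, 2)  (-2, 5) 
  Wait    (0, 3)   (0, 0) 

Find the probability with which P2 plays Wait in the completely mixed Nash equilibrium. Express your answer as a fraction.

1/2

Let q be the probability that P2 plays Invest. In a completely mixed equilibrium, P1 must be indifferent between Invest and Wait.
P1's expected payoff from Invest is 2q − 2(1−q); from Wait it is 0.
Setting these equal: 4q − 2 = 0, so q = 1/2.
Therefore P2 plays Wait with probability 1 − 1/2 = 1/2.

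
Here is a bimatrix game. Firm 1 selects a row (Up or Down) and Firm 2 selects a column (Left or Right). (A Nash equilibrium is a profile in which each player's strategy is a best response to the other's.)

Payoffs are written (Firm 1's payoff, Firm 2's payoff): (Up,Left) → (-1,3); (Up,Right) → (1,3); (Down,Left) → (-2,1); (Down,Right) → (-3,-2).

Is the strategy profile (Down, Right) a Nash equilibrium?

No

At (Down, Right), Firm 1 earns -3; switching to Up would give 1, so Firm 1 would deviate.
Firm 2 earns -2; switching to Left would give 1, so Firm 2 would deviate.
Since at least one player can profitably deviate, this is not a Nash equilibrium.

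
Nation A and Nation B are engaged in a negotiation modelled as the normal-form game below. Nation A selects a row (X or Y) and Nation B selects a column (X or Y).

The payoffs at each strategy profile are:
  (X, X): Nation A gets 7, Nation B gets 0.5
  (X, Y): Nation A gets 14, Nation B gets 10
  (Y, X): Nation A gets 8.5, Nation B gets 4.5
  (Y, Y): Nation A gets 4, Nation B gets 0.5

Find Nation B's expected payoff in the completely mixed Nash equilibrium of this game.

179/54

First find p, the probability Nation A plays X, from Nation B's indifference between X and Y: 0.5p + 4.5(1−p) = 10p + 0.5(1−p), giving p = 8/27.
Since Nation B is indifferent in equilibrium, Nation B's expected payoff equals the payoff from either column against (8/27, 19/27). Using X: 0.5(8/27) + 4.5(19/27) = 179/54.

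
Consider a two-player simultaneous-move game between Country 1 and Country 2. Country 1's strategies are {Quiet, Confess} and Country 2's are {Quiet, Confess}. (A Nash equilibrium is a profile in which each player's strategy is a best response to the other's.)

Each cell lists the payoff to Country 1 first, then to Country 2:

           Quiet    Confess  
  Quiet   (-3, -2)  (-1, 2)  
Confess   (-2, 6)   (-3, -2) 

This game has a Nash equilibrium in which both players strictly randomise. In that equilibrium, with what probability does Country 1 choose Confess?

Let x be the probability that Country 1 plays Quiet. In a completely mixed equilibrium, Country 2 must be indifferent between Quiet and Confess.
Country 2's expected payoff from Quiet is −2x + 6(1−x); from Confess it is 2x − 2(1−x).
Setting these equal: −8x + 6 = 4x − 2, so x = 2/3.
Therefore Country 1 plays Confess with probability 1 − 2/3 = 1/3.

1/3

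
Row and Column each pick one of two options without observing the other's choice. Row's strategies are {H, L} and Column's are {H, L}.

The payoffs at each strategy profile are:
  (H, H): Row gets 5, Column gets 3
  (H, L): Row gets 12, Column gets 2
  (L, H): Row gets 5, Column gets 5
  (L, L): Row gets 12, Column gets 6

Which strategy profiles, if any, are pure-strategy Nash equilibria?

(H, H) and (L, L)

(H, H): Row gets 5 ≥ 5 from L, and Column gets 3 ≥ 2 from L — Nash equilibrium.
(H, L): Column prefers H (3 > 2) — not an equilibrium.
(L, H): Column prefers L (6 > 5) — not an equilibrium.
(L, L): Row gets 12 ≥ 12 from H, and Column gets 6 ≥ 5 from H — Nash equilibrium.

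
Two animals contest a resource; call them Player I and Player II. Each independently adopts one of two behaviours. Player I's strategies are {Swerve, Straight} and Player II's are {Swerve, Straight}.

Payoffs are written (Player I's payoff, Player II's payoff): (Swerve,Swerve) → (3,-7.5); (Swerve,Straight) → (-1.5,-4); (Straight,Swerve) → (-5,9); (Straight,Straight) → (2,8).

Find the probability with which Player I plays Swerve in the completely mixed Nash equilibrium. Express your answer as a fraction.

Let x be the probability that Player I plays Swerve. In a completely mixed equilibrium, Player II must be indifferent between Swerve and Straight.
Player II's expected payoff from Swerve is −7.5x + 9(1−x); from Straight it is −4x + 8(1−x).
Setting these equal: −16.5x + 9 = −12x + 8, so x = 2/9.

2/9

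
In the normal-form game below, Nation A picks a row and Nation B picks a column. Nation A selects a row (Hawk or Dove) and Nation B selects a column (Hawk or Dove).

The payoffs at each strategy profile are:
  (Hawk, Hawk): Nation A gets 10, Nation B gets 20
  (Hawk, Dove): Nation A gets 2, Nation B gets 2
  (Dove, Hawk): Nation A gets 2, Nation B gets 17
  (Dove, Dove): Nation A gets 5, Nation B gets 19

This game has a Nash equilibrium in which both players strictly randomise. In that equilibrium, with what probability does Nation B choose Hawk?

3/11

Let q be the probability that Nation B plays Hawk. In a completely mixed equilibrium, Nation A must be indifferent between Hawk and Dove.
Nation A's expected payoff from Hawk is 10q + 2(1−q); from Dove it is 2q + 5(1−q).
Setting these equal: 8q + 2 = −3q + 5, so q = 3/11.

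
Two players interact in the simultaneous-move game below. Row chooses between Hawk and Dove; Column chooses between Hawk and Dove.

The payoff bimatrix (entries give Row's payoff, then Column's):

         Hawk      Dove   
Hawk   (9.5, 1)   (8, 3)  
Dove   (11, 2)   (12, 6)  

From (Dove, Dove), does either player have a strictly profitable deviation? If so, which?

Row at (Dove, Dove) earns 12; deviating to Hawk yields 8 — not better.
Column earns 6; deviating to Hawk yields 2 — not better.
Neither player can strictly improve; the profile is a Nash equilibrium.

Neither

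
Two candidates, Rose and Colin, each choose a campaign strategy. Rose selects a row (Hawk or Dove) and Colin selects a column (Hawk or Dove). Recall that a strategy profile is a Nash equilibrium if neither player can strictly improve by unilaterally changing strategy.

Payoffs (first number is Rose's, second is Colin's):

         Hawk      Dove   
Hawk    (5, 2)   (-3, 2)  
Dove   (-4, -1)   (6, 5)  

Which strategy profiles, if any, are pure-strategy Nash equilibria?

(Hawk, Hawk) and (Dove, Dove)

(Hawk, Hawk): Rose gets 5 ≥ -4 from Dove, and Colin gets 2 ≥ 2 from Dove — Nash equilibrium.
(Hawk, Dove): Rose prefers Dove (6 > -3) — not an equilibrium.
(Dove, Hawk): Rose prefers Hawk (5 > -4); Colin prefers Dove (5 > -1) — not an equilibrium.
(Dove, Dove): Rose gets 6 ≥ -3 from Hawk, and Colin gets 5 ≥ -1 from Hawk — Nash equilibrium.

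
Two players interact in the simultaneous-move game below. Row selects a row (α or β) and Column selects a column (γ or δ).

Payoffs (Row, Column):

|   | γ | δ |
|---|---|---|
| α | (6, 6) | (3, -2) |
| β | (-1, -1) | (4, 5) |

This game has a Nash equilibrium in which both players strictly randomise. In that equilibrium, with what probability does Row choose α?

3/7

Let p be the probability that Row plays α. In a completely mixed equilibrium, Column must be indifferent between γ and δ.
Column's expected payoff from γ is 6p − (1−p); from δ it is −2p + 5(1−p).
Setting these equal: 7p − 1 = −7p + 5, so p = 3/7.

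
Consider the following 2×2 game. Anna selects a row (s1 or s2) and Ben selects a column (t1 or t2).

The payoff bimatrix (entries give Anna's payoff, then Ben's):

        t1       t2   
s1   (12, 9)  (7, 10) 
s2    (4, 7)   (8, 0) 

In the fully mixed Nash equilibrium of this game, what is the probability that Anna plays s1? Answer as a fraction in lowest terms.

Let x be the probability that Anna plays s1. In a completely mixed equilibrium, Ben must be indifferent between t1 and t2.
Ben's expected payoff from t1 is 9x + 7(1−x); from t2 it is 10x.
Setting these equal: 2x + 7 = 10x, so x = 7/8.

7/8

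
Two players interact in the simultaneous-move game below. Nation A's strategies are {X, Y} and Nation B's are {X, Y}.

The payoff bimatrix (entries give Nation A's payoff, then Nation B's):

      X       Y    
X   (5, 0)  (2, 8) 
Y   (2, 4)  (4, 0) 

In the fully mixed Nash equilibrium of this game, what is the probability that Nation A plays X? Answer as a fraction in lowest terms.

Let r be the probability that Nation A plays X. In a completely mixed equilibrium, Nation B must be indifferent between X and Y.
Nation B's expected payoff from X is 4(1−r); from Y it is 8r.
Setting these equal: −4r + 4 = 8r, so r = 1/3.

1/3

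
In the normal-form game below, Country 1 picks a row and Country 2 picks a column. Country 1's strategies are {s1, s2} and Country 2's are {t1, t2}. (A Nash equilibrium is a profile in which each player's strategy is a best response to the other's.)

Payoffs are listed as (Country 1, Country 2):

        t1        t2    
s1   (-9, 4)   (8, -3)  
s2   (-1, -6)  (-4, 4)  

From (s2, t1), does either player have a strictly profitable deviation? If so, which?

Country 2

Country 1 at (s2, t1) earns -1; deviating to s1 yields -9 — not better.
Country 2 earns -6; deviating to t2 yields 4 — a strict improvement.
Only Country 2 has a strictly profitable deviation.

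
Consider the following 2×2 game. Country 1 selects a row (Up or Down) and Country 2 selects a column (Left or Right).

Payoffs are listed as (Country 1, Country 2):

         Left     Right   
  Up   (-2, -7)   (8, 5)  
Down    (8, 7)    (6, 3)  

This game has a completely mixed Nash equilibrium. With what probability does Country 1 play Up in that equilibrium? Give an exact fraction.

1/4

Let p be the probability that Country 1 plays Up. In a completely mixed equilibrium, Country 2 must be indifferent between Left and Right.
Country 2's expected payoff from Left is −7p + 7(1−p); from Right it is 5p + 3(1−p).
Setting these equal: −14p + 7 = 2p + 3, so p = 1/4.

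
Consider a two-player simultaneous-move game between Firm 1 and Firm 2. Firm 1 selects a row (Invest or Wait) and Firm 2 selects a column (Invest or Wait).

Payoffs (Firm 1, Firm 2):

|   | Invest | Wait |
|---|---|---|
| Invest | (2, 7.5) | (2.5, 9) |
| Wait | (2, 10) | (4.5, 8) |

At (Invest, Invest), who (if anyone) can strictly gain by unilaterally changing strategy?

Firm 1 at (Invest, Invest) earns 2; deviating to Wait yields 2 — not better.
Firm 2 earns 7.5; deviating to Wait yields 9 — a strict improvement.
Only Firm 2 has a strictly profitable deviation.

Firm 2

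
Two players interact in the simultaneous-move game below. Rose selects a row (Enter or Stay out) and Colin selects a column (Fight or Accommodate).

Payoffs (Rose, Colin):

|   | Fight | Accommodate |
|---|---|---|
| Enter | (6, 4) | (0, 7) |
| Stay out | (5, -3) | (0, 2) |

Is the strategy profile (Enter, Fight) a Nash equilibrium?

At (Enter, Fight), Rose earns 6; switching to Stay out would give 5, so Rose has no profitable deviation.
Colin earns 4; switching to Accommodate would give 7, so Colin would deviate.
Since at least one player can profitably deviate, this is not a Nash equilibrium.

No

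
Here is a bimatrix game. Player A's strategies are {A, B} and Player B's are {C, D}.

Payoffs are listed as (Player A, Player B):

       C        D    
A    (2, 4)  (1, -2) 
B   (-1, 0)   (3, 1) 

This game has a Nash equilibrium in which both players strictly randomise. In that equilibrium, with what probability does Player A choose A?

1/7

Let p be the probability that Player A plays A. In a completely mixed equilibrium, Player B must be indifferent between C and D.
Player B's expected payoff from C is 4p; from D it is −2p + (1−p).
Setting these equal: 4p = −3p + 1, so p = 1/7.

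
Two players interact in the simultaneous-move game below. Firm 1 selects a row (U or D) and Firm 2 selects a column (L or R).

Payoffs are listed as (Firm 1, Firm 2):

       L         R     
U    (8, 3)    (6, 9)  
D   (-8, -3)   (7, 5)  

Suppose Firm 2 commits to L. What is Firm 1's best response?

Against L, Firm 1 earns 8 from U and -8 from D.
So U is the best response.

U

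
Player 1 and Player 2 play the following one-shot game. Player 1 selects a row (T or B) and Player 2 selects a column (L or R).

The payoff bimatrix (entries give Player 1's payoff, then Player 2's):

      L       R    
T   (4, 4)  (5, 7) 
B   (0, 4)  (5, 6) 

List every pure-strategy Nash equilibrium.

(T, R) and (B, R)

(T, L): Player 2 prefers R (7 > 4) — not an equilibrium.
(T, R): Player 1 gets 5 ≥ 5 from B, and Player 2 gets 7 ≥ 4 from L — Nash equilibrium.
(B, L): Player 1 prefers T (4 > 0); Player 2 prefers R (6 > 4) — not an equilibrium.
(B, R): Player 1 gets 5 ≥ 5 from T, and Player 2 gets 6 ≥ 4 from L — Nash equilibrium.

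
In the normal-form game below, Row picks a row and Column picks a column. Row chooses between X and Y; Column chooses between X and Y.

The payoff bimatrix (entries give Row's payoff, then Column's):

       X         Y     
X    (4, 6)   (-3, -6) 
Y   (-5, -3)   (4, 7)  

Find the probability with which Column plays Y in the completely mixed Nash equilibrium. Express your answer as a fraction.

Let y be the probability that Column plays X. In a completely mixed equilibrium, Row must be indifferent between X and Y.
Row's expected payoff from X is 4y − 3(1−y); from Y it is −5y + 4(1−y).
Setting these equal: 7y − 3 = −9y + 4, so y = 7/16.
Therefore Column plays Y with probability 1 − 7/16 = 9/16.

9/16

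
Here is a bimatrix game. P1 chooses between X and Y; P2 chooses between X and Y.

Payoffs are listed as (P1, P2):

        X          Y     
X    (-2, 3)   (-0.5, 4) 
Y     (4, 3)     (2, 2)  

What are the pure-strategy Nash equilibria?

(X, X): P1 prefers Y (4 > -2); P2 prefers Y (4 > 3) — not an equilibrium.
(X, Y): P1 prefers Y (2 > -0.5) — not an equilibrium.
(Y, X): P1 gets 4 ≥ -2 from X, and P2 gets 3 ≥ 2 from Y — Nash equilibrium.
(Y, Y): P2 prefers X (3 > 2) — not an equilibrium.

(Y, X)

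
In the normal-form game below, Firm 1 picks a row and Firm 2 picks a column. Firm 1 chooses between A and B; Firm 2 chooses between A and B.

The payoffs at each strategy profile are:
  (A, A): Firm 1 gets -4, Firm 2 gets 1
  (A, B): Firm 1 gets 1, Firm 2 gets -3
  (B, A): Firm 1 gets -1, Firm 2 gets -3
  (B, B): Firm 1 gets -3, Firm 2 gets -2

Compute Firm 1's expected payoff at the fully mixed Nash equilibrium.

-13/7

First find q, the probability Firm 2 plays A, from Firm 1's indifference between A and B: −4q + (1−q) = −q − 3(1−q), giving q = 4/7.
Since Firm 1 is indifferent in equilibrium, Firm 1's expected payoff equals the payoff from either row against (4/7, 3/7). Using A: −4(4/7) + (3/7) = -13/7.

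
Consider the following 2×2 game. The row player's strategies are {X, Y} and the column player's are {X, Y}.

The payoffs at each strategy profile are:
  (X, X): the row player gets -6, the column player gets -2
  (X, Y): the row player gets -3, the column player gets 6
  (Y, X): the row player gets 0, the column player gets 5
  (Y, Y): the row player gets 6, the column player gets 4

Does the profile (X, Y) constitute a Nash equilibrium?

At (X, Y), the row player earns -3; switching to Y would give 6, so the row player would deviate.
The column player earns 6; switching to X would give -2, so the column player has no profitable deviation.
Since at least one player can profitably deviate, this is not a Nash equilibrium.

No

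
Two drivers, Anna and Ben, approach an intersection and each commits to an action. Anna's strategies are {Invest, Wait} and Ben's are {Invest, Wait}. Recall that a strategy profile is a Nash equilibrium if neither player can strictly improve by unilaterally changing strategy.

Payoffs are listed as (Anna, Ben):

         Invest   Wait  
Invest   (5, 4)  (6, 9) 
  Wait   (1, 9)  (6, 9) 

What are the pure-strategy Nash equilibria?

(Invest, Invest): Ben prefers Wait (9 > 4) — not an equilibrium.
(Invest, Wait): Anna gets 6 ≥ 6 from Wait, and Ben gets 9 ≥ 4 from Invest — Nash equilibrium.
(Wait, Invest): Anna prefers Invest (5 > 1) — not an equilibrium.
(Wait, Wait): Anna gets 6 ≥ 6 from Invest, and Ben gets 9 ≥ 9 from Invest — Nash equilibrium.

(Invest, Wait) and (Wait, Wait)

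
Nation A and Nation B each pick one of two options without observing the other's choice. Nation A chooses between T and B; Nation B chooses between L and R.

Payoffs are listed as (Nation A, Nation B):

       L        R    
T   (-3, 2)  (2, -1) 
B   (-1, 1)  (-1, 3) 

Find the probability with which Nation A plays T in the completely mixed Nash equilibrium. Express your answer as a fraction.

2/5

Let p be the probability that Nation A plays T. In a completely mixed equilibrium, Nation B must be indifferent between L and R.
Nation B's expected payoff from L is 2p + (1−p); from R it is −p + 3(1−p).
Setting these equal: p + 1 = −4p + 3, so p = 2/5.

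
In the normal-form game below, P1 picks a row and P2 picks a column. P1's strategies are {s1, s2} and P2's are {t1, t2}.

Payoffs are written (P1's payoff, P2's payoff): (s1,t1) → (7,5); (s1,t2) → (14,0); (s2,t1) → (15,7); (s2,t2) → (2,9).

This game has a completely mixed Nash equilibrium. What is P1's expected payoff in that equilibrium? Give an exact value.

First find q, the probability P2 plays t1, from P1's indifference between s1 and s2: 7q + 14(1−q) = 15q + 2(1−q), giving q = 3/5.
Since P1 is indifferent in equilibrium, P1's expected payoff equals the payoff from either row against (3/5, 2/5). Using s1: 7(3/5) + 14(2/5) = 49/5.

49/5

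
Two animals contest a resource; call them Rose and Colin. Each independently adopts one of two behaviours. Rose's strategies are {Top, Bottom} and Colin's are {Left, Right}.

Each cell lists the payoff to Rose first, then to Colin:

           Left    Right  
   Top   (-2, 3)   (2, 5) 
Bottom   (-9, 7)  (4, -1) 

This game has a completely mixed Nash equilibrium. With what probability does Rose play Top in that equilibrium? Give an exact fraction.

4/5

Let x be the probability that Rose plays Top. In a completely mixed equilibrium, Colin must be indifferent between Left and Right.
Colin's expected payoff from Left is 3x + 7(1−x); from Right it is 5x − (1−x).
Setting these equal: −4x + 7 = 6x − 1, so x = 4/5.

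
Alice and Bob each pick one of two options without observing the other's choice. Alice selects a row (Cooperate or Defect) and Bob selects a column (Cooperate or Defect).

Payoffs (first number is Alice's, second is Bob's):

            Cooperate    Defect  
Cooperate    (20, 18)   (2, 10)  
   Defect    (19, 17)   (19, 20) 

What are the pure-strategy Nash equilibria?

(Cooperate, Cooperate) and (Defect, Defect)

(Cooperate, Cooperate): Alice gets 20 ≥ 19 from Defect, and Bob gets 18 ≥ 10 from Defect — Nash equilibrium.
(Cooperate, Defect): Alice prefers Defect (19 > 2); Bob prefers Cooperate (18 > 10) — not an equilibrium.
(Defect, Cooperate): Alice prefers Cooperate (20 > 19); Bob prefers Defect (20 > 17) — not an equilibrium.
(Defect, Defect): Alice gets 19 ≥ 2 from Cooperate, and Bob gets 20 ≥ 17 from Cooperate — Nash equilibrium.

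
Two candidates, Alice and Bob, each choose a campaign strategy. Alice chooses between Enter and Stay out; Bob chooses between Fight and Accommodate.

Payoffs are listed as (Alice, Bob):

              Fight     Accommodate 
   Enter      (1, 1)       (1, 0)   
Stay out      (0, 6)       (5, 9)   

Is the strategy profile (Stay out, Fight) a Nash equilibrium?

No

At (Stay out, Fight), Alice earns 0; switching to Enter would give 1, so Alice would deviate.
Bob earns 6; switching to Accommodate would give 9, so Bob would deviate.
Since at least one player can profitably deviate, this is not a Nash equilibrium.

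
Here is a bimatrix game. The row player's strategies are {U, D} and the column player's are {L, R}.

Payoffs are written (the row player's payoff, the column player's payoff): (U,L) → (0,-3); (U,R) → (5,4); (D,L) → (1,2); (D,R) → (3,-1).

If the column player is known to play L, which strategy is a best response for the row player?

D

Against L, the row player earns 0 from U and 1 from D.
So D is the best response.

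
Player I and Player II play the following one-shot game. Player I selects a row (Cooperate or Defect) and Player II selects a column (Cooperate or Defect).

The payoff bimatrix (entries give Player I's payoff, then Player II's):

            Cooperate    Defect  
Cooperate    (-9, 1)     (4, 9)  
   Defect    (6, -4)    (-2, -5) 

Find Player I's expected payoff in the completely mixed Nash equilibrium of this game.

2/7

First find y, the probability Player II plays Cooperate, from Player I's indifference between Cooperate and Defect: −9y + 4(1−y) = 6y − 2(1−y), giving y = 2/7.
Since Player I is indifferent in equilibrium, Player I's expected payoff equals the payoff from either row against (2/7, 5/7). Using Cooperate: −9(2/7) + 4(5/7) = 2/7.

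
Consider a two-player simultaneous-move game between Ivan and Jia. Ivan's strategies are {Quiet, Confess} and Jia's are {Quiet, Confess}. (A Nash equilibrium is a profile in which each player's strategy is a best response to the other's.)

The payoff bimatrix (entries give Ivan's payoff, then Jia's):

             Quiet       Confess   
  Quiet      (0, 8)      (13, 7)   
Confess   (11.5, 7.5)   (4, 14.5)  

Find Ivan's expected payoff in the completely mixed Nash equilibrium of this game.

299/41

First find q, the probability Jia plays Quiet, from Ivan's indifference between Quiet and Confess: 13(1−q) = 11.5q + 4(1−q), giving q = 18/41.
Since Ivan is indifferent in equilibrium, Ivan's expected payoff equals the payoff from either row against (18/41, 23/41). Using Quiet: 13(23/41) = 299/41.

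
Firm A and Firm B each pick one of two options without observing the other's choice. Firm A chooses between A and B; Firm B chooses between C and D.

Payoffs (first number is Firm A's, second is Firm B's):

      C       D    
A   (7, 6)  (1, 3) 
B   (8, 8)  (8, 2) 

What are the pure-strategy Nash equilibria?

(A, C): Firm A prefers B (8 > 7) — not an equilibrium.
(A, D): Firm A prefers B (8 > 1); Firm B prefers C (6 > 3) — not an equilibrium.
(B, C): Firm A gets 8 ≥ 7 from A, and Firm B gets 8 ≥ 2 from D — Nash equilibrium.
(B, D): Firm B prefers C (8 > 2) — not an equilibrium.

(B, C)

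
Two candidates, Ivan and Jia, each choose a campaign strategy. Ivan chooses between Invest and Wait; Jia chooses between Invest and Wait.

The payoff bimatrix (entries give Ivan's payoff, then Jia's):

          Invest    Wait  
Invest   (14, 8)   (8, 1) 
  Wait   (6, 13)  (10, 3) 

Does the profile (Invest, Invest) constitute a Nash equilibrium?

Yes

At (Invest, Invest), Ivan earns 14; switching to Wait would give 6, so Ivan has no profitable deviation.
Jia earns 8; switching to Wait would give 1, so Jia has no profitable deviation.
Neither player can gain by a unilateral deviation, so this profile is a Nash equilibrium.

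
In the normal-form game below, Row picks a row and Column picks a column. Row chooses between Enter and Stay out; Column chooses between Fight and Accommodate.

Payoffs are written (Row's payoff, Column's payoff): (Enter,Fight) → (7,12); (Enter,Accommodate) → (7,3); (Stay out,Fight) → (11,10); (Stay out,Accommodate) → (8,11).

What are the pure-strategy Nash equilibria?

(Stay out, Accommodate)

(Enter, Fight): Row prefers Stay out (11 > 7) — not an equilibrium.
(Enter, Accommodate): Row prefers Stay out (8 > 7); Column prefers Fight (12 > 3) — not an equilibrium.
(Stay out, Fight): Column prefers Accommodate (11 > 10) — not an equilibrium.
(Stay out, Accommodate): Row gets 8 ≥ 7 from Enter, and Column gets 11 ≥ 10 from Fight — Nash equilibrium.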